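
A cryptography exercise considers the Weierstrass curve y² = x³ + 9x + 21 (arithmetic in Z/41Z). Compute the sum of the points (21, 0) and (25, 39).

(21, 0) + (25, 39). λ = (39 - 0)/(25 - 21) ≡ 39/4 mod 41. 4⁻¹ ≡ 31 (mod 41) since 4·31 = 124 ≡ 1, so λ ≡ 20.
  x = λ² - 21 - 25 = 400 - 46 ≡ 26; y = λ·(21 - 26) - 0 ≡ 23. → (26, 23)

(26, 23)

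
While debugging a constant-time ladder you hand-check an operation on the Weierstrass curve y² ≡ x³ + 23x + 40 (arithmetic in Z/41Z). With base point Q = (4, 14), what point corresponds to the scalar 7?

Double-and-add on 7 = (111)₂. Start with Q = (4, 14) for the leading 1-bit.
double: tangent at (4, 14): λ = (3·4² + 23)/(2·14) ≡ 30/28. 28⁻¹ ≡ 22 (mod 41), so λ ≡ 30·22 ≡ 4.
  x = λ² - 4 - 4 = 16 - 8 ≡ 8; y = λ·(4 - 8) - 14 ≡ 11. → (8, 11)
add Q: (8, 11) + (4, 14). λ = (14 - 11)/(4 - 8) ≡ 3/37 mod 41. 37⁻¹ ≡ 10 (mod 41) since 37·10 = 370 ≡ 1, so λ ≡ 30.
  x = λ² - 8 - 4 = 900 - 12 ≡ 27; y = λ·(8 - 27) - 11 ≡ 34. → (27, 34)
double: tangent at (27, 34): λ = (3·27² + 23)/(2·34) ≡ 37/27. 27⁻¹ ≡ 38 (mod 41) since 27·38 = 1026 ≡ 1, so λ ≡ 37·38 ≡ 12.
  x = λ² - 27 - 27 = 144 - 54 ≡ 8; y = λ·(27 - 8) - 34 ≡ 30. → (8, 30)
add Q: (8, 30) + (4, 14). λ = (14 - 30)/(4 - 8) ≡ 25/37 mod 41. 37⁻¹ ≡ 10 (mod 41), so λ ≡ 4.
  x = λ² - 8 - 4 = 16 - 12 ≡ 4; y = λ·(8 - 4) - 30 ≡ 27. → (4, 27)

(4, 27)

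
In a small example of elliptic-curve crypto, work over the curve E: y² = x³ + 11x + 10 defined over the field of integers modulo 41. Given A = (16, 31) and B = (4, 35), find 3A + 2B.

First 3A:
Repeated addition: build up to 3A.
2A: tangent at (16, 31): λ = (3·16² + 11)/(2·31) ≡ 0/21. 21⁻¹ ≡ 2 (mod 41) since 21·2 = 42 ≡ 1, so λ ≡ 0·2 ≡ 0.
  x = λ² - 16 - 16 = 0 - 32 ≡ 9; y = λ·(16 - 9) - 31 ≡ 10. → (9, 10)
3A: (9, 10) + (16, 31). λ = (31 - 10)/(16 - 9) ≡ 21/7 mod 41. 7⁻¹ ≡ 6 (mod 41) since 7·6 = 42 ≡ 1, so λ ≡ 3.
  x = λ² - 9 - 16 = 9 - 25 ≡ 25; y = λ·(9 - 25) - 10 ≡ 24. → (25, 24)
3A = (25, 24).
Next 2B:
Repeated addition: build up to 2B.
2B: tangent at (4, 35): λ = (3·4² + 11)/(2·35) ≡ 18/29. 29⁻¹ ≡ 17 (mod 41) since 29·17 = 493 ≡ 1, so λ ≡ 18·17 ≡ 19.
  x = λ² - 4 - 4 = 361 - 8 ≡ 25; y = λ·(4 - 25) - 35 ≡ 17. → (25, 17)
2B = (25, 17).
Finally 3A + 2B:
(25, 24) + (25, 17): same x and y₁ ≡ -y₂, so the sum is O.

O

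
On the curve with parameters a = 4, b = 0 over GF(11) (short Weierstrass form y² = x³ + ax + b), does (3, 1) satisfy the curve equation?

no

y² = 1² ≡ 1; x³ + 4x + 0 = 39 ≡ 6 (mod 11). 1 ≠ 6.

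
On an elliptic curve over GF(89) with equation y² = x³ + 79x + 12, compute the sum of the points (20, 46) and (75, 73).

(20, 46) + (75, 73). λ = (73 - 46)/(75 - 20) ≡ 27/55 mod 89. 55⁻¹ ≡ 34 (mod 89), so λ ≡ 28.
  x = λ² - 20 - 75 = 784 - 95 ≡ 66; y = λ·(20 - 66) - 46 ≡ 1. → (66, 1)

(66, 1)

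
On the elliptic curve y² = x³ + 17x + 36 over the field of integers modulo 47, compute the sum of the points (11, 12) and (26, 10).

(11, 12) + (26, 10). λ = (10 - 12)/(26 - 11) ≡ 45/15 mod 47. 15⁻¹ ≡ 22 (mod 47) since 15·22 = 330 ≡ 1, so λ ≡ 3.
  x = λ² - 11 - 26 = 9 - 37 ≡ 19; y = λ·(11 - 19) - 12 ≡ 11. → (19, 11)

(19, 11)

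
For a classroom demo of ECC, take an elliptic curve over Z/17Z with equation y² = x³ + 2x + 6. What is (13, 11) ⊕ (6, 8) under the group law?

(2, 1)

(13, 11) + (6, 8). λ = (8 - 11)/(6 - 13) ≡ 14/10 mod 17. 10⁻¹ ≡ 12 (mod 17), so λ ≡ 15.
  x = λ² - 13 - 6 = 225 - 19 ≡ 2; y = λ·(13 - 2) - 11 ≡ 1. → (2, 1)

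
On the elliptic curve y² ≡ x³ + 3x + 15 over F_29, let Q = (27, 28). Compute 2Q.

tangent at (27, 28): λ = (3·27² + 3)/(2·28) ≡ 15/27. 27⁻¹ ≡ 14 (mod 29), so λ ≡ 15·14 ≡ 7.
  x = λ² - 27 - 27 = 49 - 54 ≡ 24; y = λ·(27 - 24) - 28 ≡ 22. → (24, 22)

(24, 22)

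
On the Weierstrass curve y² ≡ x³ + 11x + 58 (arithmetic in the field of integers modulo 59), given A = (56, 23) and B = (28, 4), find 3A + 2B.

O

First 3A:
Repeated addition: build up to 3A.
2A: tangent at (56, 23): λ = (3·56² + 11)/(2·23) ≡ 38/46. 46⁻¹ ≡ 9 (mod 59), so λ ≡ 38·9 ≡ 47.
  x = λ² - 56 - 56 = 2209 - 112 ≡ 32; y = λ·(56 - 32) - 23 ≡ 43. → (32, 43)
3A: (32, 43) + (56, 23). λ = (23 - 43)/(56 - 32) ≡ 39/24 mod 59. 24⁻¹ ≡ 32 (mod 59) since 24·32 = 768 ≡ 1, so λ ≡ 9.
  x = λ² - 32 - 56 = 81 - 88 ≡ 52; y = λ·(32 - 52) - 43 ≡ 13. → (52, 13)
3A = (52, 13).
Next 2B:
Repeated addition: build up to 2B.
2B: tangent at (28, 4): λ = (3·28² + 11)/(2·4) ≡ 3/8. 8⁻¹ ≡ 37 (mod 59), so λ ≡ 3·37 ≡ 52.
  x = λ² - 28 - 28 = 2704 - 56 ≡ 52; y = λ·(28 - 52) - 4 ≡ 46. → (52, 46)
2B = (52, 46).
Finally 3A + 2B:
(52, 13) + (52, 46): same x and y₁ ≡ -y₂, so the sum is O.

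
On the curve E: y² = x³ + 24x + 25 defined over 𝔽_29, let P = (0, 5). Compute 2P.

(22, 6)

tangent at (0, 5): λ = (3·0² + 24)/(2·5) ≡ 24/10. 10⁻¹ ≡ 3 (mod 29) since 10·3 = 30 ≡ 1, so λ ≡ 24·3 ≡ 14.
  x = λ² - 0 - 0 = 196 - 0 ≡ 22; y = λ·(0 - 22) - 5 ≡ 6. → (22, 6)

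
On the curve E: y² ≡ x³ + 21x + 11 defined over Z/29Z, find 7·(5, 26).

Write Q = (5, 26).
Repeated addition: build up to 7Q.
2Q: tangent at (5, 26): λ = (3·5² + 21)/(2·26) ≡ 9/23. 23⁻¹ ≡ 24 (mod 29), so λ ≡ 9·24 ≡ 13.
  x = λ² - 5 - 5 = 169 - 10 ≡ 14; y = λ·(5 - 14) - 26 ≡ 2. → (14, 2)
3Q: (14, 2) + (5, 26). λ = (26 - 2)/(5 - 14) ≡ 24/20 mod 29. 20⁻¹ ≡ 16 (mod 29), so λ ≡ 7.
  x = λ² - 14 - 5 = 49 - 19 ≡ 1; y = λ·(14 - 1) - 2 ≡ 2. → (1, 2)
4Q: (1, 2) + (5, 26). λ = (26 - 2)/(5 - 1) ≡ 24/4 mod 29. 4⁻¹ ≡ 22 (mod 29), so λ ≡ 6.
  x = λ² - 1 - 5 = 36 - 6 ≡ 1; y = λ·(1 - 1) - 2 ≡ 27. → (1, 27)
5Q: (1, 27) + (5, 26). λ = (26 - 27)/(5 - 1) ≡ 28/4 mod 29. 4⁻¹ ≡ 22 (mod 29) since 4·22 = 88 ≡ 1, so λ ≡ 7.
  x = λ² - 1 - 5 = 49 - 6 ≡ 14; y = λ·(1 - 14) - 27 ≡ 27. → (14, 27)
6Q: (14, 27) + (5, 26). λ = (26 - 27)/(5 - 14) ≡ 28/20 mod 29. 20⁻¹ ≡ 16 (mod 29), so λ ≡ 13.
  x = λ² - 14 - 5 = 169 - 19 ≡ 5; y = λ·(14 - 5) - 27 ≡ 3. → (5, 3)
7Q: (5, 3) + (5, 26): same x and y₁ ≡ -y₂, so the sum is the point at infinity.

O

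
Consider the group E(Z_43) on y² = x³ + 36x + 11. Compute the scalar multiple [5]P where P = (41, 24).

(12, 8)

Repeated addition: build up to 5P.
2P: tangent at (41, 24): λ = (3·41² + 36)/(2·24) ≡ 5/5. 5⁻¹ ≡ 26 (mod 43), so λ ≡ 5·26 ≡ 1.
  x = λ² - 41 - 41 = 1 - 82 ≡ 5; y = λ·(41 - 5) - 24 ≡ 12. → (5, 12)
3P: (5, 12) + (41, 24). λ = (24 - 12)/(41 - 5) ≡ 12/36 mod 43. 36⁻¹ ≡ 6 (mod 43), so λ ≡ 29.
  x = λ² - 5 - 41 = 841 - 46 ≡ 21; y = λ·(5 - 21) - 12 ≡ 40. → (21, 40)
4P: (21, 40) + (41, 24). λ = (24 - 40)/(41 - 21) ≡ 27/20 mod 43. 20⁻¹ ≡ 28 (mod 43) since 20·28 = 560 ≡ 1, so λ ≡ 25.
  x = λ² - 21 - 41 = 625 - 62 ≡ 4; y = λ·(21 - 4) - 40 ≡ 41. → (4, 41)
5P: (4, 41) + (41, 24). λ = (24 - 41)/(41 - 4) ≡ 26/37 mod 43. 37⁻¹ ≡ 7 (mod 43), so λ ≡ 10.
  x = λ² - 4 - 41 = 100 - 45 ≡ 12; y = λ·(4 - 12) - 41 ≡ 8. → (12, 8)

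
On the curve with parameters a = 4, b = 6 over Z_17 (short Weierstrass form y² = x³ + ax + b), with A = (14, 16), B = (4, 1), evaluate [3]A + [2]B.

First 3A:
Repeated addition: build up to 3A.
2A: tangent at (14, 16): λ = (3·14² + 4)/(2·16) ≡ 14/15. 15⁻¹ ≡ 8 (mod 17) since 15·8 = 120 ≡ 1, so λ ≡ 14·8 ≡ 10.
  x = λ² - 14 - 14 = 100 - 28 ≡ 4; y = λ·(14 - 4) - 16 ≡ 16. → (4, 16)
3A: (4, 16) + (14, 16). λ = (16 - 16)/(14 - 4) ≡ 0/10 mod 17. 10⁻¹ ≡ 12 (mod 17) since 10·12 = 120 ≡ 1, so λ ≡ 0.
  x = λ² - 4 - 14 = 0 - 18 ≡ 16; y = λ·(4 - 16) - 16 ≡ 1. → (16, 1)
3A = (16, 1).
Next 2B:
Repeated addition: build up to 2B.
2B: tangent at (4, 1): λ = (3·4² + 4)/(2·1) ≡ 1/2. 2⁻¹ ≡ 9 (mod 17) since 2·9 = 18 ≡ 1, so λ ≡ 1·9 ≡ 9.
  x = λ² - 4 - 4 = 81 - 8 ≡ 5; y = λ·(4 - 5) - 1 ≡ 7. → (5, 7)
2B = (5, 7).
Finally 3A + 2B:
(16, 1) + (5, 7). λ = (7 - 1)/(5 - 16) ≡ 6/6 mod 17. 6⁻¹ ≡ 3 (mod 17) since 6·3 = 18 ≡ 1, so λ ≡ 1.
  x = λ² - 16 - 5 = 1 - 21 ≡ 14; y = λ·(16 - 14) - 1 ≡ 1. → (14, 1)

(14, 1)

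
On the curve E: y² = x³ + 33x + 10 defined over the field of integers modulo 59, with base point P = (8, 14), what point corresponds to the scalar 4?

(54, 30)

Repeated addition: build up to 4P.
2P: tangent at (8, 14): λ = (3·8² + 33)/(2·14) ≡ 48/28. 28⁻¹ ≡ 19 (mod 59) since 28·19 = 532 ≡ 1, so λ ≡ 48·19 ≡ 27.
  x = λ² - 8 - 8 = 729 - 16 ≡ 5; y = λ·(8 - 5) - 14 ≡ 8. → (5, 8)
3P: (5, 8) + (8, 14). λ = (14 - 8)/(8 - 5) ≡ 6/3 mod 59. 3⁻¹ ≡ 20 (mod 59), so λ ≡ 2.
  x = λ² - 5 - 8 = 4 - 13 ≡ 50; y = λ·(5 - 50) - 8 ≡ 20. → (50, 20)
4P: (50, 20) + (8, 14). λ = (14 - 20)/(8 - 50) ≡ 53/17 mod 59. 17⁻¹ ≡ 7 (mod 59) since 17·7 = 119 ≡ 1, so λ ≡ 17.
  x = λ² - 50 - 8 = 289 - 58 ≡ 54; y = λ·(50 - 54) - 20 ≡ 30. → (54, 30)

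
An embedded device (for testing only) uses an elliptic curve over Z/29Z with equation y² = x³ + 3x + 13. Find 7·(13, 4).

(27, 17)

Write G = (13, 4).
Repeated addition: build up to 7G.
2G: tangent at (13, 4): λ = (3·13² + 3)/(2·4) ≡ 17/8. 8⁻¹ ≡ 11 (mod 29), so λ ≡ 17·11 ≡ 13.
  x = λ² - 13 - 13 = 169 - 26 ≡ 27; y = λ·(13 - 27) - 4 ≡ 17. → (27, 17)
3G: (27, 17) + (13, 4). λ = (4 - 17)/(13 - 27) ≡ 16/15 mod 29. 15⁻¹ ≡ 2 (mod 29), so λ ≡ 3.
  x = λ² - 27 - 13 = 9 - 40 ≡ 27; y = λ·(27 - 27) - 17 ≡ 12. → (27, 12)
4G: (27, 12) + (13, 4). λ = (4 - 12)/(13 - 27) ≡ 21/15 mod 29. 15⁻¹ ≡ 2 (mod 29) since 15·2 = 30 ≡ 1, so λ ≡ 13.
  x = λ² - 27 - 13 = 169 - 40 ≡ 13; y = λ·(27 - 13) - 12 ≡ 25. → (13, 25)
5G: (13, 25) + (13, 4): same x and y₁ ≡ -y₂, so the sum is 𝒪.
6G: 𝒪 + (13, 4) = (13, 4) (identity).
7G: tangent at (13, 4): λ = (3·13² + 3)/(2·4) ≡ 17/8. 8⁻¹ ≡ 11 (mod 29) since 8·11 = 88 ≡ 1, so λ ≡ 17·11 ≡ 13.
  x = λ² - 13 - 13 = 169 - 26 ≡ 27; y = λ·(13 - 27) - 4 ≡ 17. → (27, 17)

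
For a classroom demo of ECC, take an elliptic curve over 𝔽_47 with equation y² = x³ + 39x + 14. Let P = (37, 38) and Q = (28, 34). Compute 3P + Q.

First 3P:
Repeated addition: build up to 3P.
2P: tangent at (37, 38): λ = (3·37² + 39)/(2·38) ≡ 10/29. 29⁻¹ ≡ 13 (mod 47), so λ ≡ 10·13 ≡ 36.
  x = λ² - 37 - 37 = 1296 - 74 ≡ 0; y = λ·(37 - 0) - 38 ≡ 25. → (0, 25)
3P: (0, 25) + (37, 38). λ = (38 - 25)/(37 - 0) ≡ 13/37 mod 47. 37⁻¹ ≡ 14 (mod 47) since 37·14 = 518 ≡ 1, so λ ≡ 41.
  x = λ² - 0 - 37 = 1681 - 37 ≡ 46; y = λ·(0 - 46) - 25 ≡ 16. → (46, 16)
3P = (46, 16).
Finally 3P + Q:
(46, 16) + (28, 34). λ = (34 - 16)/(28 - 46) ≡ 18/29 mod 47. 29⁻¹ ≡ 13 (mod 47), so λ ≡ 46.
  x = λ² - 46 - 28 = 2116 - 74 ≡ 21; y = λ·(46 - 21) - 16 ≡ 6. → (21, 6)

(21, 6)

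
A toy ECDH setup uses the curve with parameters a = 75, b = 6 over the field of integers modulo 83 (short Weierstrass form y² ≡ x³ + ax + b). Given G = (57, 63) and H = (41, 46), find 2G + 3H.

First 2G:
Repeated addition: build up to 2G.
2G: tangent at (57, 63): λ = (3·57² + 75)/(2·63) ≡ 28/43. 43⁻¹ ≡ 56 (mod 83), so λ ≡ 28·56 ≡ 74.
  x = λ² - 57 - 57 = 5476 - 114 ≡ 50; y = λ·(57 - 50) - 63 ≡ 40. → (50, 40)
2G = (50, 40).
Next 3H:
Repeated addition: build up to 3H.
2H: tangent at (41, 46): λ = (3·41² + 75)/(2·46) ≡ 55/9. 9⁻¹ ≡ 37 (mod 83), so λ ≡ 55·37 ≡ 43.
  x = λ² - 41 - 41 = 1849 - 82 ≡ 24; y = λ·(41 - 24) - 46 ≡ 21. → (24, 21)
3H: (24, 21) + (41, 46). λ = (46 - 21)/(41 - 24) ≡ 25/17 mod 83. 17⁻¹ ≡ 44 (mod 83), so λ ≡ 21.
  x = λ² - 24 - 41 = 441 - 65 ≡ 44; y = λ·(24 - 44) - 21 ≡ 57. → (44, 57)
3H = (44, 57).
Finally 2G + 3H:
(50, 40) + (44, 57). λ = (57 - 40)/(44 - 50) ≡ 17/77 mod 83. 77⁻¹ ≡ 69 (mod 83), so λ ≡ 11.
  x = λ² - 50 - 44 = 121 - 94 ≡ 27; y = λ·(50 - 27) - 40 ≡ 47. → (27, 47)

(27, 47)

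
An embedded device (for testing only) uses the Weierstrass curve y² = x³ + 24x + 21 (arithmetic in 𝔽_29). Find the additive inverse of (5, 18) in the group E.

(5, 11)

-(5, 18) = (5, -18 mod 29) = (5, 11).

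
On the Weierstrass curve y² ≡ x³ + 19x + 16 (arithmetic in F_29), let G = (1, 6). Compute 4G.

(28, 24)

Repeated addition: build up to 4G.
2G: tangent at (1, 6): λ = (3·1² + 19)/(2·6) ≡ 22/12. 12⁻¹ ≡ 17 (mod 29), so λ ≡ 22·17 ≡ 26.
  x = λ² - 1 - 1 = 676 - 2 ≡ 7; y = λ·(1 - 7) - 6 ≡ 12. → (7, 12)
3G: (7, 12) + (1, 6). λ = (6 - 12)/(1 - 7) ≡ 23/23 mod 29. 23⁻¹ ≡ 24 (mod 29) since 23·24 = 552 ≡ 1, so λ ≡ 1.
  x = λ² - 7 - 1 = 1 - 8 ≡ 22; y = λ·(7 - 22) - 12 ≡ 2. → (22, 2)
4G: (22, 2) + (1, 6). λ = (6 - 2)/(1 - 22) ≡ 4/8 mod 29. 8⁻¹ ≡ 11 (mod 29) since 8·11 = 88 ≡ 1, so λ ≡ 15.
  x = λ² - 22 - 1 = 225 - 23 ≡ 28; y = λ·(22 - 28) - 2 ≡ 24. → (28, 24)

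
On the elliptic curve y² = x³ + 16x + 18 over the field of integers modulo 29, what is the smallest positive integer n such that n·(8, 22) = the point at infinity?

2P: tangent at (8, 22): λ = (3·8² + 16)/(2·22) ≡ 5/15. 15⁻¹ ≡ 2 (mod 29), so λ ≡ 5·2 ≡ 10.
  x = λ² - 8 - 8 = 100 - 16 ≡ 26; y = λ·(8 - 26) - 22 ≡ 1. → (26, 1)
3P: (26, 1) + (8, 22). λ = (22 - 1)/(8 - 26) ≡ 21/11 mod 29. 11⁻¹ ≡ 8 (mod 29), so λ ≡ 23.
  x = λ² - 26 - 8 = 529 - 34 ≡ 2; y = λ·(26 - 2) - 1 ≡ 0. → (2, 0)
4P: (2, 0) + (8, 22). λ = (22 - 0)/(8 - 2) ≡ 22/6 mod 29. 6⁻¹ ≡ 5 (mod 29) since 6·5 = 30 ≡ 1, so λ ≡ 23.
  x = λ² - 2 - 8 = 529 - 10 ≡ 26; y = λ·(2 - 26) - 0 ≡ 28. → (26, 28)
5P: (26, 28) + (8, 22). λ = (22 - 28)/(8 - 26) ≡ 23/11 mod 29. 11⁻¹ ≡ 8 (mod 29) since 11·8 = 88 ≡ 1, so λ ≡ 10.
  x = λ² - 26 - 8 = 100 - 34 ≡ 8; y = λ·(26 - 8) - 28 ≡ 7. → (8, 7)
6P: (8, 7) + (8, 22): same x and y₁ ≡ -y₂, so the sum is the point at infinity.
6P = the point at infinity, so the order is 6.

6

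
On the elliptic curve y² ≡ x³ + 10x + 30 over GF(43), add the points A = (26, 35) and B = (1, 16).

(13, 11)

(26, 35) + (1, 16). λ = (16 - 35)/(1 - 26) ≡ 24/18 mod 43. 18⁻¹ ≡ 12 (mod 43), so λ ≡ 30.
  x = λ² - 26 - 1 = 900 - 27 ≡ 13; y = λ·(26 - 13) - 35 ≡ 11. → (13, 11)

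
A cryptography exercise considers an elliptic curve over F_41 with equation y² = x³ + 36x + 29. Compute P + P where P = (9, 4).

(24, 11)

tangent at (9, 4): λ = (3·9² + 36)/(2·4) ≡ 33/8. 8⁻¹ ≡ 36 (mod 41), so λ ≡ 33·36 ≡ 40.
  x = λ² - 9 - 9 = 1600 - 18 ≡ 24; y = λ·(9 - 24) - 4 ≡ 11. → (24, 11)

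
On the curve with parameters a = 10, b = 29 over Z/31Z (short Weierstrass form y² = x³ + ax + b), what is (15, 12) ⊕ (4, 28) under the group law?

(30, 7)

(15, 12) + (4, 28). λ = (28 - 12)/(4 - 15) ≡ 16/20 mod 31. 20⁻¹ ≡ 14 (mod 31), so λ ≡ 7.
  x = λ² - 15 - 4 = 49 - 19 ≡ 30; y = λ·(15 - 30) - 12 ≡ 7. → (30, 7)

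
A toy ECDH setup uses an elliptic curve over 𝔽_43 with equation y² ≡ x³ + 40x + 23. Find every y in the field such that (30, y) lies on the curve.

x³ + 40x + 23 = 28223 ≡ 15 (mod 43).
Square roots of 15 mod 43: 12 and 31 (since 12² = 144 ≡ 15).

12, 31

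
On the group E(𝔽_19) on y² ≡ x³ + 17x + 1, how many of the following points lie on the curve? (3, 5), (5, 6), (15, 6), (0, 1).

(3, 5): 5² ≡ 6, rhs ≡ 3 → off.
(5, 6): 6² ≡ 17, rhs ≡ 2 → off.
(15, 6): 6² ≡ 17, rhs ≡ 2 → off.
(0, 1): 1² ≡ 1, rhs ≡ 1 → on.

1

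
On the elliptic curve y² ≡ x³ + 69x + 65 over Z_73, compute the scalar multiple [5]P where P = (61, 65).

(17, 47)

Double-and-add on 5 = (101)₂. Start with P = (61, 65) for the leading 1-bit.
double: tangent at (61, 65): λ = (3·61² + 69)/(2·65) ≡ 63/57. 57⁻¹ ≡ 41 (mod 73), so λ ≡ 63·41 ≡ 28.
  x = λ² - 61 - 61 = 784 - 122 ≡ 5; y = λ·(61 - 5) - 65 ≡ 43. → (5, 43)
double: tangent at (5, 43): λ = (3·5² + 69)/(2·43) ≡ 71/13. 13⁻¹ ≡ 45 (mod 73) since 13·45 = 585 ≡ 1, so λ ≡ 71·45 ≡ 56.
  x = λ² - 5 - 5 = 3136 - 10 ≡ 60; y = λ·(5 - 60) - 43 ≡ 16. → (60, 16)
add P: (60, 16) + (61, 65). λ = (65 - 16)/(61 - 60) ≡ 49/1 mod 73. 1⁻¹ ≡ 1 (mod 73) since 1·1 = 1 ≡ 1, so λ ≡ 49.
  x = λ² - 60 - 61 = 2401 - 121 ≡ 17; y = λ·(60 - 17) - 16 ≡ 47. → (17, 47)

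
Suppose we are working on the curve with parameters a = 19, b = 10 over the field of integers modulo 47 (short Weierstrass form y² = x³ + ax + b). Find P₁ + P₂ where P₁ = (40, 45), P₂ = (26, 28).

(40, 45) + (26, 28). λ = (28 - 45)/(26 - 40) ≡ 30/33 mod 47. 33⁻¹ ≡ 10 (mod 47), so λ ≡ 18.
  x = λ² - 40 - 26 = 324 - 66 ≡ 23; y = λ·(40 - 23) - 45 ≡ 26. → (23, 26)

(23, 26)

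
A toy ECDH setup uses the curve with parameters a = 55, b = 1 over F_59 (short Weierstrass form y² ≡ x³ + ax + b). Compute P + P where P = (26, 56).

tangent at (26, 56): λ = (3·26² + 55)/(2·56) ≡ 18/53. 53⁻¹ ≡ 49 (mod 59), so λ ≡ 18·49 ≡ 56.
  x = λ² - 26 - 26 = 3136 - 52 ≡ 16; y = λ·(26 - 16) - 56 ≡ 32. → (16, 32)

(16, 32)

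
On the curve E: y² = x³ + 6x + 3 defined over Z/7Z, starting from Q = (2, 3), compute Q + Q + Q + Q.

(5, 5)

Double-and-add on 4 = (100)₂. Start with Q = (2, 3) for the leading 1-bit.
double: tangent at (2, 3): λ = (3·2² + 6)/(2·3) ≡ 4/6. 6⁻¹ ≡ 6 (mod 7) since 6·6 = 36 ≡ 1, so λ ≡ 4·6 ≡ 3.
  x = λ² - 2 - 2 = 9 - 4 ≡ 5; y = λ·(2 - 5) - 3 ≡ 2. → (5, 2)
double: tangent at (5, 2): λ = (3·5² + 6)/(2·2) ≡ 4/4. 4⁻¹ ≡ 2 (mod 7) since 4·2 = 8 ≡ 1, so λ ≡ 4·2 ≡ 1.
  x = λ² - 5 - 5 = 1 - 10 ≡ 5; y = λ·(5 - 5) - 2 ≡ 5. → (5, 5)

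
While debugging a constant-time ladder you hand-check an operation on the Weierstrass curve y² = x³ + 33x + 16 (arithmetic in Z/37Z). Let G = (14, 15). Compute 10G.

Repeated addition: build up to 10G.
2G: tangent at (14, 15): λ = (3·14² + 33)/(2·15) ≡ 29/30. 30⁻¹ ≡ 21 (mod 37), so λ ≡ 29·21 ≡ 17.
  x = λ² - 14 - 14 = 289 - 28 ≡ 2; y = λ·(14 - 2) - 15 ≡ 4. → (2, 4)
3G: (2, 4) + (14, 15). λ = (15 - 4)/(14 - 2) ≡ 11/12 mod 37. 12⁻¹ ≡ 34 (mod 37) since 12·34 = 408 ≡ 1, so λ ≡ 4.
  x = λ² - 2 - 14 = 16 - 16 ≡ 0; y = λ·(2 - 0) - 4 ≡ 4. → (0, 4)
4G: (0, 4) + (14, 15). λ = (15 - 4)/(14 - 0) ≡ 11/14 mod 37. 14⁻¹ ≡ 8 (mod 37), so λ ≡ 14.
  x = λ² - 0 - 14 = 196 - 14 ≡ 34; y = λ·(0 - 34) - 4 ≡ 1. → (34, 1)
5G: (34, 1) + (14, 15). λ = (15 - 1)/(14 - 34) ≡ 14/17 mod 37. 17⁻¹ ≡ 24 (mod 37), so λ ≡ 3.
  x = λ² - 34 - 14 = 9 - 48 ≡ 35; y = λ·(34 - 35) - 1 ≡ 33. → (35, 33)
6G: (35, 33) + (14, 15). λ = (15 - 33)/(14 - 35) ≡ 19/16 mod 37. 16⁻¹ ≡ 7 (mod 37), so λ ≡ 22.
  x = λ² - 35 - 14 = 484 - 49 ≡ 28; y = λ·(35 - 28) - 33 ≡ 10. → (28, 10)
7G: (28, 10) + (14, 15). λ = (15 - 10)/(14 - 28) ≡ 5/23 mod 37. 23⁻¹ ≡ 29 (mod 37) since 23·29 = 667 ≡ 1, so λ ≡ 34.
  x = λ² - 28 - 14 = 1156 - 42 ≡ 4; y = λ·(28 - 4) - 10 ≡ 29. → (4, 29)
8G: (4, 29) + (14, 15). λ = (15 - 29)/(14 - 4) ≡ 23/10 mod 37. 10⁻¹ ≡ 26 (mod 37), so λ ≡ 6.
  x = λ² - 4 - 14 = 36 - 18 ≡ 18; y = λ·(4 - 18) - 29 ≡ 35. → (18, 35)
9G: (18, 35) + (14, 15). λ = (15 - 35)/(14 - 18) ≡ 17/33 mod 37. 33⁻¹ ≡ 9 (mod 37), so λ ≡ 5.
  x = λ² - 18 - 14 = 25 - 32 ≡ 30; y = λ·(18 - 30) - 35 ≡ 16. → (30, 16)
10G: (30, 16) + (14, 15). λ = (15 - 16)/(14 - 30) ≡ 36/21 mod 37. 21⁻¹ ≡ 30 (mod 37), so λ ≡ 7.
  x = λ² - 30 - 14 = 49 - 44 ≡ 5; y = λ·(30 - 5) - 16 ≡ 11. → (5, 11)

(5, 11)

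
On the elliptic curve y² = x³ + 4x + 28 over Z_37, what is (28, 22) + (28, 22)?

(30, 29)

tangent at (28, 22): λ = (3·28² + 4)/(2·22) ≡ 25/7. 7⁻¹ ≡ 16 (mod 37) since 7·16 = 112 ≡ 1, so λ ≡ 25·16 ≡ 30.
  x = λ² - 28 - 28 = 900 - 56 ≡ 30; y = λ·(28 - 30) - 22 ≡ 29. → (30, 29)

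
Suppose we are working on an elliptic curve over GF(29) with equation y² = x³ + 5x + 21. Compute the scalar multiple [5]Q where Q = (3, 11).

(25, 16)

Repeated addition: build up to 5Q.
2Q: tangent at (3, 11): λ = (3·3² + 5)/(2·11) ≡ 3/22. 22⁻¹ ≡ 4 (mod 29) since 22·4 = 88 ≡ 1, so λ ≡ 3·4 ≡ 12.
  x = λ² - 3 - 3 = 144 - 6 ≡ 22; y = λ·(3 - 22) - 11 ≡ 22. → (22, 22)
3Q: (22, 22) + (3, 11). λ = (11 - 22)/(3 - 22) ≡ 18/10 mod 29. 10⁻¹ ≡ 3 (mod 29) since 10·3 = 30 ≡ 1, so λ ≡ 25.
  x = λ² - 22 - 3 = 625 - 25 ≡ 20; y = λ·(22 - 20) - 22 ≡ 28. → (20, 28)
4Q: (20, 28) + (3, 11). λ = (11 - 28)/(3 - 20) ≡ 12/12 mod 29. 12⁻¹ ≡ 17 (mod 29) since 12·17 = 204 ≡ 1, so λ ≡ 1.
  x = λ² - 20 - 3 = 1 - 23 ≡ 7; y = λ·(20 - 7) - 28 ≡ 14. → (7, 14)
5Q: (7, 14) + (3, 11). λ = (11 - 14)/(3 - 7) ≡ 26/25 mod 29. 25⁻¹ ≡ 7 (mod 29), so λ ≡ 8.
  x = λ² - 7 - 3 = 64 - 10 ≡ 25; y = λ·(7 - 25) - 14 ≡ 16. → (25, 16)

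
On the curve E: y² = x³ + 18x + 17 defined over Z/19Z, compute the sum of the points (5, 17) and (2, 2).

(18, 13)

(5, 17) + (2, 2). λ = (2 - 17)/(2 - 5) ≡ 4/16 mod 19. 16⁻¹ ≡ 6 (mod 19), so λ ≡ 5.
  x = λ² - 5 - 2 = 25 - 7 ≡ 18; y = λ·(5 - 18) - 17 ≡ 13. → (18, 13)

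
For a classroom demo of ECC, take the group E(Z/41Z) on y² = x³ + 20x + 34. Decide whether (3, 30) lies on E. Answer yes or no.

y² = 30² ≡ 39; x³ + 20x + 34 = 121 ≡ 39 (mod 41). 39 = 39.

yes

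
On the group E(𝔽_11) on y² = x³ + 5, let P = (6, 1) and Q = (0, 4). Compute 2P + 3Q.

First 2P:
Repeated addition: build up to 2P.
2P: tangent at (6, 1): λ = (3·6² + 0)/(2·1) ≡ 9/2. 2⁻¹ ≡ 6 (mod 11) since 2·6 = 12 ≡ 1, so λ ≡ 9·6 ≡ 10.
  x = λ² - 6 - 6 = 100 - 12 ≡ 0; y = λ·(6 - 0) - 1 ≡ 4. → (0, 4)
2P = (0, 4).
Next 3Q:
Repeated addition: build up to 3Q.
2Q: tangent at (0, 4): λ = (3·0² + 0)/(2·4) ≡ 0/8. 8⁻¹ ≡ 7 (mod 11) since 8·7 = 56 ≡ 1, so λ ≡ 0·7 ≡ 0.
  x = λ² - 0 - 0 = 0 - 0 ≡ 0; y = λ·(0 - 0) - 4 ≡ 7. → (0, 7)
3Q: (0, 7) + (0, 4): same x and y₁ ≡ -y₂, so the sum is 𝒪.
3Q = 𝒪.
Finally 2P + 3Q:
(0, 4) + 𝒪 = (0, 4) (identity).

(0, 4)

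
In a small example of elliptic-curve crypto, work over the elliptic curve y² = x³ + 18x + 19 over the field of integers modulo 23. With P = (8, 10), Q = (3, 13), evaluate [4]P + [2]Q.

(5, 21)

First 4P:
Repeated addition: build up to 4P.
2P: tangent at (8, 10): λ = (3·8² + 18)/(2·10) ≡ 3/20. 20⁻¹ ≡ 15 (mod 23), so λ ≡ 3·15 ≡ 22.
  x = λ² - 8 - 8 = 484 - 16 ≡ 8; y = λ·(8 - 8) - 10 ≡ 13. → (8, 13)
3P: (8, 13) + (8, 10): same x and y₁ ≡ -y₂, so the sum is O.
4P: O + (8, 10) = (8, 10) (identity).
4P = (8, 10).
Next 2Q:
Repeated addition: build up to 2Q.
2Q: tangent at (3, 13): λ = (3·3² + 18)/(2·13) ≡ 22/3. 3⁻¹ ≡ 8 (mod 23), so λ ≡ 22·8 ≡ 15.
  x = λ² - 3 - 3 = 225 - 6 ≡ 12; y = λ·(3 - 12) - 13 ≡ 13. → (12, 13)
2Q = (12, 13).
Finally 4P + 2Q:
(8, 10) + (12, 13). λ = (13 - 10)/(12 - 8) ≡ 3/4 mod 23. 4⁻¹ ≡ 6 (mod 23) since 4·6 = 24 ≡ 1, so λ ≡ 18.
  x = λ² - 8 - 12 = 324 - 20 ≡ 5; y = λ·(8 - 5) - 10 ≡ 21. → (5, 21)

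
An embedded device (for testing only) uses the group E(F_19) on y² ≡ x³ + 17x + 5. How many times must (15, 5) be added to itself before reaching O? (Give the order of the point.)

2P: tangent at (15, 5): λ = (3·15² + 17)/(2·5) ≡ 8/10. 10⁻¹ ≡ 2 (mod 19) since 10·2 = 20 ≡ 1, so λ ≡ 8·2 ≡ 16.
  x = λ² - 15 - 15 = 256 - 30 ≡ 17; y = λ·(15 - 17) - 5 ≡ 1. → (17, 1)
3P: (17, 1) + (15, 5). λ = (5 - 1)/(15 - 17) ≡ 4/17 mod 19. 17⁻¹ ≡ 9 (mod 19) since 17·9 = 153 ≡ 1, so λ ≡ 17.
  x = λ² - 17 - 15 = 289 - 32 ≡ 10; y = λ·(17 - 10) - 1 ≡ 4. → (10, 4)
4P: (10, 4) + (15, 5). λ = (5 - 4)/(15 - 10) ≡ 1/5 mod 19. 5⁻¹ ≡ 4 (mod 19), so λ ≡ 4.
  x = λ² - 10 - 15 = 16 - 25 ≡ 10; y = λ·(10 - 10) - 4 ≡ 15. → (10, 15)
5P: (10, 15) + (15, 5). λ = (5 - 15)/(15 - 10) ≡ 9/5 mod 19. 5⁻¹ ≡ 4 (mod 19) since 5·4 = 20 ≡ 1, so λ ≡ 17.
  x = λ² - 10 - 15 = 289 - 25 ≡ 17; y = λ·(10 - 17) - 15 ≡ 18. → (17, 18)
6P: (17, 18) + (15, 5). λ = (5 - 18)/(15 - 17) ≡ 6/17 mod 19. 17⁻¹ ≡ 9 (mod 19), so λ ≡ 16.
  x = λ² - 17 - 15 = 256 - 32 ≡ 15; y = λ·(17 - 15) - 18 ≡ 14. → (15, 14)
7P: (15, 14) + (15, 5): same x and y₁ ≡ -y₂, so the sum is O.
7P = O, so the order is 7.

7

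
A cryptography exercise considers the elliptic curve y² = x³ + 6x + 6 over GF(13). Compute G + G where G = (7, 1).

tangent at (7, 1): λ = (3·7² + 6)/(2·1) ≡ 10/2. 2⁻¹ ≡ 7 (mod 13), so λ ≡ 10·7 ≡ 5.
  x = λ² - 7 - 7 = 25 - 14 ≡ 11; y = λ·(7 - 11) - 1 ≡ 5. → (11, 5)

(11, 5)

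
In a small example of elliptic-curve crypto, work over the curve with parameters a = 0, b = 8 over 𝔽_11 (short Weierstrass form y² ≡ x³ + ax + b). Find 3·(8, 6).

Write P = (8, 6).
Repeated addition: build up to 3P.
2P: tangent at (8, 6): λ = (3·8² + 0)/(2·6) ≡ 5/1. 1⁻¹ ≡ 1 (mod 11), so λ ≡ 5·1 ≡ 5.
  x = λ² - 8 - 8 = 25 - 16 ≡ 9; y = λ·(8 - 9) - 6 ≡ 0. → (9, 0)
3P: (9, 0) + (8, 6). λ = (6 - 0)/(8 - 9) ≡ 6/10 mod 11. 10⁻¹ ≡ 10 (mod 11) since 10·10 = 100 ≡ 1, so λ ≡ 5.
  x = λ² - 9 - 8 = 25 - 17 ≡ 8; y = λ·(9 - 8) - 0 ≡ 5. → (8, 5)

(8, 5)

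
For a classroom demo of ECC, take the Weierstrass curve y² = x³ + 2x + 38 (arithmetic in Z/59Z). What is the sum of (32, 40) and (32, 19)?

The two points share x = 32 and their y-coordinates satisfy 40 + 19 ≡ 0 (mod 59), so they are inverses. Their sum is the point at infinity.

O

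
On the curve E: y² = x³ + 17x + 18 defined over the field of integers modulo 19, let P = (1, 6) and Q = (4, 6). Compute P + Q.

(1, 6) + (4, 6). λ = (6 - 6)/(4 - 1) ≡ 0/3 mod 19. 3⁻¹ ≡ 13 (mod 19) since 3·13 = 39 ≡ 1, so λ ≡ 0.
  x = λ² - 1 - 4 = 0 - 5 ≡ 14; y = λ·(1 - 14) - 6 ≡ 13. → (14, 13)

(14, 13)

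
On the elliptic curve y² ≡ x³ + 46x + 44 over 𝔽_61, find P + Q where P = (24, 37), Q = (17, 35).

(24, 37) + (17, 35). λ = (35 - 37)/(17 - 24) ≡ 59/54 mod 61. 54⁻¹ ≡ 26 (mod 61) since 54·26 = 1404 ≡ 1, so λ ≡ 9.
  x = λ² - 24 - 17 = 81 - 41 ≡ 40; y = λ·(24 - 40) - 37 ≡ 2. → (40, 2)

(40, 2)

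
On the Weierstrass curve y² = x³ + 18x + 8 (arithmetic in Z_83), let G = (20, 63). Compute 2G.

tangent at (20, 63): λ = (3·20² + 18)/(2·63) ≡ 56/43. 43⁻¹ ≡ 56 (mod 83) since 43·56 = 2408 ≡ 1, so λ ≡ 56·56 ≡ 65.
  x = λ² - 20 - 20 = 4225 - 40 ≡ 35; y = λ·(20 - 35) - 63 ≡ 41. → (35, 41)

(35, 41)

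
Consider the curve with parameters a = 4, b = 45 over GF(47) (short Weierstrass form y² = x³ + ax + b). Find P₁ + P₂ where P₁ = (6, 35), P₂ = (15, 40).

(6, 12)

(6, 35) + (15, 40). λ = (40 - 35)/(15 - 6) ≡ 5/9 mod 47. 9⁻¹ ≡ 21 (mod 47), so λ ≡ 11.
  x = λ² - 6 - 15 = 121 - 21 ≡ 6; y = λ·(6 - 6) - 35 ≡ 12. → (6, 12)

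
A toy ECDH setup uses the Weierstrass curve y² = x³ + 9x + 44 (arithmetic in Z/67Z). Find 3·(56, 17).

(22, 61)

Write G = (56, 17).
Repeated addition: build up to 3G.
2G: tangent at (56, 17): λ = (3·56² + 9)/(2·17) ≡ 37/34. 34⁻¹ ≡ 2 (mod 67), so λ ≡ 37·2 ≡ 7.
  x = λ² - 56 - 56 = 49 - 112 ≡ 4; y = λ·(56 - 4) - 17 ≡ 12. → (4, 12)
3G: (4, 12) + (56, 17). λ = (17 - 12)/(56 - 4) ≡ 5/52 mod 67. 52⁻¹ ≡ 58 (mod 67), so λ ≡ 22.
  x = λ² - 4 - 56 = 484 - 60 ≡ 22; y = λ·(4 - 22) - 12 ≡ 61. → (22, 61)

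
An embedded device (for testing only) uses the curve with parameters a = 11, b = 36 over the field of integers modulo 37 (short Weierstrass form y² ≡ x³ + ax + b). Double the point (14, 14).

(16, 4)

tangent at (14, 14): λ = (3·14² + 11)/(2·14) ≡ 7/28. 28⁻¹ ≡ 4 (mod 37), so λ ≡ 7·4 ≡ 28.
  x = λ² - 14 - 14 = 784 - 28 ≡ 16; y = λ·(14 - 16) - 14 ≡ 4. → (16, 4)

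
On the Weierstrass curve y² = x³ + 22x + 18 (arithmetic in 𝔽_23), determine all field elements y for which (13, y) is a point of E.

none

x³ + 22x + 18 = 2501 ≡ 17 (mod 23).
17 is a non-residue mod 23; no y exists.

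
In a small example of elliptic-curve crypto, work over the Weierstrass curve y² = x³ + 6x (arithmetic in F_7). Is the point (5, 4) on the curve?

y² = 4² ≡ 2; x³ + 6x + 0 = 155 ≡ 1 (mod 7). 2 ≠ 1.

no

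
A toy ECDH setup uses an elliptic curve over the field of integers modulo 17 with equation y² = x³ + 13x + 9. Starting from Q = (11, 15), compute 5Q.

Repeated addition: build up to 5Q.
2Q: tangent at (11, 15): λ = (3·11² + 13)/(2·15) ≡ 2/13. 13⁻¹ ≡ 4 (mod 17), so λ ≡ 2·4 ≡ 8.
  x = λ² - 11 - 11 = 64 - 22 ≡ 8; y = λ·(11 - 8) - 15 ≡ 9. → (8, 9)
3Q: (8, 9) + (11, 15). λ = (15 - 9)/(11 - 8) ≡ 6/3 mod 17. 3⁻¹ ≡ 6 (mod 17), so λ ≡ 2.
  x = λ² - 8 - 11 = 4 - 19 ≡ 2; y = λ·(8 - 2) - 9 ≡ 3. → (2, 3)
4Q: (2, 3) + (11, 15). λ = (15 - 3)/(11 - 2) ≡ 12/9 mod 17. 9⁻¹ ≡ 2 (mod 17) since 9·2 = 18 ≡ 1, so λ ≡ 7.
  x = λ² - 2 - 11 = 49 - 13 ≡ 2; y = λ·(2 - 2) - 3 ≡ 14. → (2, 14)
5Q: (2, 14) + (11, 15). λ = (15 - 14)/(11 - 2) ≡ 1/9 mod 17. 9⁻¹ ≡ 2 (mod 17), so λ ≡ 2.
  x = λ² - 2 - 11 = 4 - 13 ≡ 8; y = λ·(2 - 8) - 14 ≡ 8. → (8, 8)

(8, 8)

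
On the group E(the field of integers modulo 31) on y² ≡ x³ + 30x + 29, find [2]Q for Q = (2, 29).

(21, 0)

tangent at (2, 29): λ = (3·2² + 30)/(2·29) ≡ 11/27. 27⁻¹ ≡ 23 (mod 31), so λ ≡ 11·23 ≡ 5.
  x = λ² - 2 - 2 = 25 - 4 ≡ 21; y = λ·(2 - 21) - 29 ≡ 0. → (21, 0)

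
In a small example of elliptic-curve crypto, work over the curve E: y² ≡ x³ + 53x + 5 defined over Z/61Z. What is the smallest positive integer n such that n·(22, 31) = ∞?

2P: tangent at (22, 31): λ = (3·22² + 53)/(2·31) ≡ 41/1. 1⁻¹ ≡ 1 (mod 61), so λ ≡ 41·1 ≡ 41.
  x = λ² - 22 - 22 = 1681 - 44 ≡ 51; y = λ·(22 - 51) - 31 ≡ 0. → (51, 0)
3P: (51, 0) + (22, 31). λ = (31 - 0)/(22 - 51) ≡ 31/32 mod 61. 32⁻¹ ≡ 21 (mod 61), so λ ≡ 41.
  x = λ² - 51 - 22 = 1681 - 73 ≡ 22; y = λ·(51 - 22) - 0 ≡ 30. → (22, 30)
4P: (22, 30) + (22, 31): same x and y₁ ≡ -y₂, so the sum is ∞.
4P = ∞, so the order is 4.

4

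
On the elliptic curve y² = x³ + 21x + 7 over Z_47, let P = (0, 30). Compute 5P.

Double-and-add on 5 = (101)₂. Start with P = (0, 30) for the leading 1-bit.
double: tangent at (0, 30): λ = (3·0² + 21)/(2·30) ≡ 21/13. 13⁻¹ ≡ 29 (mod 47) since 13·29 = 377 ≡ 1, so λ ≡ 21·29 ≡ 45.
  x = λ² - 0 - 0 = 2025 - 0 ≡ 4; y = λ·(0 - 4) - 30 ≡ 25. → (4, 25)
double: tangent at (4, 25): λ = (3·4² + 21)/(2·25) ≡ 22/3. 3⁻¹ ≡ 16 (mod 47), so λ ≡ 22·16 ≡ 23.
  x = λ² - 4 - 4 = 529 - 8 ≡ 4; y = λ·(4 - 4) - 25 ≡ 22. → (4, 22)
add P: (4, 22) + (0, 30). λ = (30 - 22)/(0 - 4) ≡ 8/43 mod 47. 43⁻¹ ≡ 35 (mod 47) since 43·35 = 1505 ≡ 1, so λ ≡ 45.
  x = λ² - 4 - 0 = 2025 - 4 ≡ 0; y = λ·(4 - 0) - 22 ≡ 17. → (0, 17)

(0, 17)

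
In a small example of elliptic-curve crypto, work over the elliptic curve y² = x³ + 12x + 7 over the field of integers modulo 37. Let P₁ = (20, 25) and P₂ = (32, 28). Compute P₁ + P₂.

(20, 25) + (32, 28). λ = (28 - 25)/(32 - 20) ≡ 3/12 mod 37. 12⁻¹ ≡ 34 (mod 37) since 12·34 = 408 ≡ 1, so λ ≡ 28.
  x = λ² - 20 - 32 = 784 - 52 ≡ 29; y = λ·(20 - 29) - 25 ≡ 19. → (29, 19)

(29, 19)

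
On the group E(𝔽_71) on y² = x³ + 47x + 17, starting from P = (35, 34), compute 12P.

(26, 0)

Repeated addition: build up to 12P.
2P: tangent at (35, 34): λ = (3·35² + 47)/(2·34) ≡ 30/68. 68⁻¹ ≡ 47 (mod 71), so λ ≡ 30·47 ≡ 61.
  x = λ² - 35 - 35 = 3721 - 70 ≡ 30; y = λ·(35 - 30) - 34 ≡ 58. → (30, 58)
3P: (30, 58) + (35, 34). λ = (34 - 58)/(35 - 30) ≡ 47/5 mod 71. 5⁻¹ ≡ 57 (mod 71), so λ ≡ 52.
  x = λ² - 30 - 35 = 2704 - 65 ≡ 12; y = λ·(30 - 12) - 58 ≡ 26. → (12, 26)
4P: (12, 26) + (35, 34). λ = (34 - 26)/(35 - 12) ≡ 8/23 mod 71. 23⁻¹ ≡ 34 (mod 71) since 23·34 = 782 ≡ 1, so λ ≡ 59.
  x = λ² - 12 - 35 = 3481 - 47 ≡ 26; y = λ·(12 - 26) - 26 ≡ 0. → (26, 0)
5P: (26, 0) + (35, 34). λ = (34 - 0)/(35 - 26) ≡ 34/9 mod 71. 9⁻¹ ≡ 8 (mod 71) since 9·8 = 72 ≡ 1, so λ ≡ 59.
  x = λ² - 26 - 35 = 3481 - 61 ≡ 12; y = λ·(26 - 12) - 0 ≡ 45. → (12, 45)
6P: (12, 45) + (35, 34). λ = (34 - 45)/(35 - 12) ≡ 60/23 mod 71. 23⁻¹ ≡ 34 (mod 71) since 23·34 = 782 ≡ 1, so λ ≡ 52.
  x = λ² - 12 - 35 = 2704 - 47 ≡ 30; y = λ·(12 - 30) - 45 ≡ 13. → (30, 13)
7P: (30, 13) + (35, 34). λ = (34 - 13)/(35 - 30) ≡ 21/5 mod 71. 5⁻¹ ≡ 57 (mod 71) since 5·57 = 285 ≡ 1, so λ ≡ 61.
  x = λ² - 30 - 35 = 3721 - 65 ≡ 35; y = λ·(30 - 35) - 13 ≡ 37. → (35, 37)
8P: (35, 37) + (35, 34): same x and y₁ ≡ -y₂, so the sum is O.
9P: O + (35, 34) = (35, 34) (identity).
10P: tangent at (35, 34): λ = (3·35² + 47)/(2·34) ≡ 30/68. 68⁻¹ ≡ 47 (mod 71) since 68·47 = 3196 ≡ 1, so λ ≡ 30·47 ≡ 61.
  x = λ² - 35 - 35 = 3721 - 70 ≡ 30; y = λ·(35 - 30) - 34 ≡ 58. → (30, 58)
11P: (30, 58) + (35, 34). λ = (34 - 58)/(35 - 30) ≡ 47/5 mod 71. 5⁻¹ ≡ 57 (mod 71) since 5·57 = 285 ≡ 1, so λ ≡ 52.
  x = λ² - 30 - 35 = 2704 - 65 ≡ 12; y = λ·(30 - 12) - 58 ≡ 26. → (12, 26)
12P: (12, 26) + (35, 34). λ = (34 - 26)/(35 - 12) ≡ 8/23 mod 71. 23⁻¹ ≡ 34 (mod 71) since 23·34 = 782 ≡ 1, so λ ≡ 59.
  x = λ² - 12 - 35 = 3481 - 47 ≡ 26; y = λ·(12 - 26) - 26 ≡ 0. → (26, 0)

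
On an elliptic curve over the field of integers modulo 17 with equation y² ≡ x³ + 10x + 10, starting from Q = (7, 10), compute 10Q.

Double-and-add on 10 = (1010)₂. Start with Q = (7, 10) for the leading 1-bit.
double: tangent at (7, 10): λ = (3·7² + 10)/(2·10) ≡ 4/3. 3⁻¹ ≡ 6 (mod 17) since 3·6 = 18 ≡ 1, so λ ≡ 4·6 ≡ 7.
  x = λ² - 7 - 7 = 49 - 14 ≡ 1; y = λ·(7 - 1) - 10 ≡ 15. → (1, 15)
double: tangent at (1, 15): λ = (3·1² + 10)/(2·15) ≡ 13/13. 13⁻¹ ≡ 4 (mod 17) since 13·4 = 52 ≡ 1, so λ ≡ 13·4 ≡ 1.
  x = λ² - 1 - 1 = 1 - 2 ≡ 16; y = λ·(1 - 16) - 15 ≡ 4. → (16, 4)
add Q: (16, 4) + (7, 10). λ = (10 - 4)/(7 - 16) ≡ 6/8 mod 17. 8⁻¹ ≡ 15 (mod 17), so λ ≡ 5.
  x = λ² - 16 - 7 = 25 - 23 ≡ 2; y = λ·(16 - 2) - 4 ≡ 15. → (2, 15)
double: tangent at (2, 15): λ = (3·2² + 10)/(2·15) ≡ 5/13. 13⁻¹ ≡ 4 (mod 17), so λ ≡ 5·4 ≡ 3.
  x = λ² - 2 - 2 = 9 - 4 ≡ 5; y = λ·(2 - 5) - 15 ≡ 10. → (5, 10)

(5, 10)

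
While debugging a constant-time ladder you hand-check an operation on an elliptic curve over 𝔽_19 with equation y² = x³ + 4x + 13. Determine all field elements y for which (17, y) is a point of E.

x³ + 4x + 13 = 4994 ≡ 16 (mod 19).
Square roots of 16 mod 19: 4 and 15 (since 4² = 16 ≡ 16).

4, 15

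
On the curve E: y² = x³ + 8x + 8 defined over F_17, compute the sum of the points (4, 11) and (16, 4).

(1, 0)

(4, 11) + (16, 4). λ = (4 - 11)/(16 - 4) ≡ 10/12 mod 17. 12⁻¹ ≡ 10 (mod 17) since 12·10 = 120 ≡ 1, so λ ≡ 15.
  x = λ² - 4 - 16 = 225 - 20 ≡ 1; y = λ·(4 - 1) - 11 ≡ 0. → (1, 0)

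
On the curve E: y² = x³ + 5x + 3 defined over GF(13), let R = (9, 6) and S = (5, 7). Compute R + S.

(9, 6) + (5, 7). λ = (7 - 6)/(5 - 9) ≡ 1/9 mod 13. 9⁻¹ ≡ 3 (mod 13), so λ ≡ 3.
  x = λ² - 9 - 5 = 9 - 14 ≡ 8; y = λ·(9 - 8) - 6 ≡ 10. → (8, 10)

(8, 10)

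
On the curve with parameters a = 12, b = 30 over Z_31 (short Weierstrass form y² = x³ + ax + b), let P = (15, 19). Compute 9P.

Repeated addition: build up to 9P.
2P: tangent at (15, 19): λ = (3·15² + 12)/(2·19) ≡ 5/7. 7⁻¹ ≡ 9 (mod 31), so λ ≡ 5·9 ≡ 14.
  x = λ² - 15 - 15 = 196 - 30 ≡ 11; y = λ·(15 - 11) - 19 ≡ 6. → (11, 6)
3P: (11, 6) + (15, 19). λ = (19 - 6)/(15 - 11) ≡ 13/4 mod 31. 4⁻¹ ≡ 8 (mod 31), so λ ≡ 11.
  x = λ² - 11 - 15 = 121 - 26 ≡ 2; y = λ·(11 - 2) - 6 ≡ 0. → (2, 0)
4P: (2, 0) + (15, 19). λ = (19 - 0)/(15 - 2) ≡ 19/13 mod 31. 13⁻¹ ≡ 12 (mod 31), so λ ≡ 11.
  x = λ² - 2 - 15 = 121 - 17 ≡ 11; y = λ·(2 - 11) - 0 ≡ 25. → (11, 25)
5P: (11, 25) + (15, 19). λ = (19 - 25)/(15 - 11) ≡ 25/4 mod 31. 4⁻¹ ≡ 8 (mod 31), so λ ≡ 14.
  x = λ² - 11 - 15 = 196 - 26 ≡ 15; y = λ·(11 - 15) - 25 ≡ 12. → (15, 12)
6P: (15, 12) + (15, 19): same x and y₁ ≡ -y₂, so the sum is O.
7P: O + (15, 19) = (15, 19) (identity).
8P: tangent at (15, 19): λ = (3·15² + 12)/(2·19) ≡ 5/7. 7⁻¹ ≡ 9 (mod 31), so λ ≡ 5·9 ≡ 14.
  x = λ² - 15 - 15 = 196 - 30 ≡ 11; y = λ·(15 - 11) - 19 ≡ 6. → (11, 6)
9P: (11, 6) + (15, 19). λ = (19 - 6)/(15 - 11) ≡ 13/4 mod 31. 4⁻¹ ≡ 8 (mod 31) since 4·8 = 32 ≡ 1, so λ ≡ 11.
  x = λ² - 11 - 15 = 121 - 26 ≡ 2; y = λ·(11 - 2) - 6 ≡ 0. → (2, 0)

(2, 0)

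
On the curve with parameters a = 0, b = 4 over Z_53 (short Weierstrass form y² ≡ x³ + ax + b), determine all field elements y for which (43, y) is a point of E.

8, 45

x³ + 0x + 4 = 79511 ≡ 11 (mod 53).
Square roots of 11 mod 53: 8 and 45 (since 8² = 64 ≡ 11).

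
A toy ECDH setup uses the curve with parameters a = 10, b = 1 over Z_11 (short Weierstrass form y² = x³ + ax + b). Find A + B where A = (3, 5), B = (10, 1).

(3, 5) + (10, 1). λ = (1 - 5)/(10 - 3) ≡ 7/7 mod 11. 7⁻¹ ≡ 8 (mod 11) since 7·8 = 56 ≡ 1, so λ ≡ 1.
  x = λ² - 3 - 10 = 1 - 13 ≡ 10; y = λ·(3 - 10) - 5 ≡ 10. → (10, 10)

(10, 10)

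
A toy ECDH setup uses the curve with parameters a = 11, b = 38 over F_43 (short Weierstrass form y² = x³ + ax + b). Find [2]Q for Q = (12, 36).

(35, 13)

tangent at (12, 36): λ = (3·12² + 11)/(2·36) ≡ 13/29. 29⁻¹ ≡ 3 (mod 43), so λ ≡ 13·3 ≡ 39.
  x = λ² - 12 - 12 = 1521 - 24 ≡ 35; y = λ·(12 - 35) - 36 ≡ 13. → (35, 13)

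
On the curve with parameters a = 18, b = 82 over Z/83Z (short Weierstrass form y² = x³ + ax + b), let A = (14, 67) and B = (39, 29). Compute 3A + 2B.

First 3A:
Repeated addition: build up to 3A.
2A: tangent at (14, 67): λ = (3·14² + 18)/(2·67) ≡ 25/51. 51⁻¹ ≡ 70 (mod 83), so λ ≡ 25·70 ≡ 7.
  x = λ² - 14 - 14 = 49 - 28 ≡ 21; y = λ·(14 - 21) - 67 ≡ 50. → (21, 50)
3A: (21, 50) + (14, 67). λ = (67 - 50)/(14 - 21) ≡ 17/76 mod 83. 76⁻¹ ≡ 71 (mod 83), so λ ≡ 45.
  x = λ² - 21 - 14 = 2025 - 35 ≡ 81; y = λ·(21 - 81) - 50 ≡ 72. → (81, 72)
3A = (81, 72).
Next 2B:
Repeated addition: build up to 2B.
2B: tangent at (39, 29): λ = (3·39² + 18)/(2·29) ≡ 16/58. 58⁻¹ ≡ 73 (mod 83), so λ ≡ 16·73 ≡ 6.
  x = λ² - 39 - 39 = 36 - 78 ≡ 41; y = λ·(39 - 41) - 29 ≡ 42. → (41, 42)
2B = (41, 42).
Finally 3A + 2B:
(81, 72) + (41, 42). λ = (42 - 72)/(41 - 81) ≡ 53/43 mod 83. 43⁻¹ ≡ 56 (mod 83), so λ ≡ 63.
  x = λ² - 81 - 41 = 3969 - 122 ≡ 29; y = λ·(81 - 29) - 72 ≡ 50. → (29, 50)

(29, 50)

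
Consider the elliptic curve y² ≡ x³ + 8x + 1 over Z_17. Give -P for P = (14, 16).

-(14, 16) = (14, -16 mod 17) = (14, 1).

(14, 1)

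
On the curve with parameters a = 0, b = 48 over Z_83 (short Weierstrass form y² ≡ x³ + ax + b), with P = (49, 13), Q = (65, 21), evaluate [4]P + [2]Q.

(56, 77)

First 4P:
Repeated addition: build up to 4P.
2P: tangent at (49, 13): λ = (3·49² + 0)/(2·13) ≡ 65/26. 26⁻¹ ≡ 16 (mod 83) since 26·16 = 416 ≡ 1, so λ ≡ 65·16 ≡ 44.
  x = λ² - 49 - 49 = 1936 - 98 ≡ 12; y = λ·(49 - 12) - 13 ≡ 38. → (12, 38)
3P: (12, 38) + (49, 13). λ = (13 - 38)/(49 - 12) ≡ 58/37 mod 83. 37⁻¹ ≡ 9 (mod 83), so λ ≡ 24.
  x = λ² - 12 - 49 = 576 - 61 ≡ 17; y = λ·(12 - 17) - 38 ≡ 8. → (17, 8)
4P: (17, 8) + (49, 13). λ = (13 - 8)/(49 - 17) ≡ 5/32 mod 83. 32⁻¹ ≡ 13 (mod 83), so λ ≡ 65.
  x = λ² - 17 - 49 = 4225 - 66 ≡ 9; y = λ·(17 - 9) - 8 ≡ 14. → (9, 14)
4P = (9, 14).
Next 2Q:
Repeated addition: build up to 2Q.
2Q: tangent at (65, 21): λ = (3·65² + 0)/(2·21) ≡ 59/42. 42⁻¹ ≡ 2 (mod 83), so λ ≡ 59·2 ≡ 35.
  x = λ² - 65 - 65 = 1225 - 130 ≡ 16; y = λ·(65 - 16) - 21 ≡ 34. → (16, 34)
2Q = (16, 34).
Finally 4P + 2Q:
(9, 14) + (16, 34). λ = (34 - 14)/(16 - 9) ≡ 20/7 mod 83. 7⁻¹ ≡ 12 (mod 83) since 7·12 = 84 ≡ 1, so λ ≡ 74.
  x = λ² - 9 - 16 = 5476 - 25 ≡ 56; y = λ·(9 - 56) - 14 ≡ 77. → (56, 77)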